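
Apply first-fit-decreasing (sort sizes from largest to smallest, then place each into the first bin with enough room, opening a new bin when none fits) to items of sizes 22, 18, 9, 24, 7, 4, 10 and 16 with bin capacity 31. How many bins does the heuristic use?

4

Sorted descending: 24, 22, 18, 16, 10, 9, 7, 4.
  24 → bin 1 (new)  [load 24/31]
  22 → bin 2 (new)  [load 22/31]
  18 → bin 3 (new)  [load 18/31]
  16 → bin 4 (new)  [load 16/31]
  10 → bin 3  [load 28/31]
  9 → bin 2  [load 31/31]
  7 → bin 1  [load 31/31]
  4 → bin 4  [load 20/31]
4 bins opened.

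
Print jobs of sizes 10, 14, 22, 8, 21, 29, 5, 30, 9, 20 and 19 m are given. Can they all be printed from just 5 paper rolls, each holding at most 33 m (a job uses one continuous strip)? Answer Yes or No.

No

Total = 187 m; ⌈187/33⌉ = 6.
At least 6 paper rolls are required, but only 5 are allowed.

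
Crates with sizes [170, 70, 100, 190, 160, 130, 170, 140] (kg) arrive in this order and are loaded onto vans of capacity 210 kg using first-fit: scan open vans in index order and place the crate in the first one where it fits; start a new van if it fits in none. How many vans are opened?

  170 → van 1 (new)  [load 170/210]
  70 → van 2 (new)  [load 70/210]
  100 → van 2  [load 170/210]
  190 → van 3 (new)  [load 190/210]
  160 → van 4 (new)  [load 160/210]
  130 → van 5 (new)  [load 130/210]
  170 → van 6 (new)  [load 170/210]
  140 → van 7 (new)  [load 140/210]
7 vans opened.

7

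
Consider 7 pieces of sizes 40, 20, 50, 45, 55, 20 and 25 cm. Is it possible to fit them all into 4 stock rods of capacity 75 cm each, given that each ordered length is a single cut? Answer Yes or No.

Yes

A valid assignment using 4 stock rods:
  stock rod 1: 55 + 20 = 75
  stock rod 2: 50 + 25 = 75
  stock rod 3: 45 + 20 = 65
  stock rod 4: 40 = 40
Every load is within 75 cm, so 4 stock rods suffice.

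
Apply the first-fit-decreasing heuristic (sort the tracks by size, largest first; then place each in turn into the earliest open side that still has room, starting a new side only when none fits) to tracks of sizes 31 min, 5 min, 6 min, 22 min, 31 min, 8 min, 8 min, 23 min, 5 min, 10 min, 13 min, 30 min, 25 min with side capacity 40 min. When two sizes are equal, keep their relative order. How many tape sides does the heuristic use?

Sorted descending: 31, 31, 30, 25, 23, 22, 13, 10, 8, 8, 6, 5, 5.
  31 → side 1 (new)  [load 31/40]
  31 → side 2 (new)  [load 31/40]
  30 → side 3 (new)  [load 30/40]
  25 → side 4 (new)  [load 25/40]
  23 → side 5 (new)  [load 23/40]
  22 → side 6 (new)  [load 22/40]
  13 → side 4  [load 38/40]
  10 → side 3  [load 40/40]
  8 → side 1  [load 39/40]
  8 → side 2  [load 39/40]
  6 → side 5  [load 29/40]
  5 → side 5  [load 34/40]
  5 → side 5  [load 39/40]
6 tape sides opened.

6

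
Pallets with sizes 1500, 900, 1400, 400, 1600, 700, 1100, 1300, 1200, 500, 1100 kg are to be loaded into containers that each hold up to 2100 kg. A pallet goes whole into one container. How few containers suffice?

Total = 1600 + 1500 + 1400 + 1300 + 1200 + 1100 + 1100 + 900 + 700 + 500 + 400 = 11700 kg.
Lower bound: ⌈11700/2100⌉ = 6 containers.
Also, 7 pallets each exceed 1050 kg, and no two of those can share a container, so at least 7 containers are needed.
A packing using 7 containers:
  container 1: 1600 + 500 = 2100
  container 2: 1500 + 400 = 1900
  container 3: 1400 + 700 = 2100
  container 4: 1300 = 1300
  container 5: 1200 + 900 = 2100
  container 6: 1100 = 1100
  container 7: 1100 = 1100
This matches the lower bound, so 7 is optimal.

7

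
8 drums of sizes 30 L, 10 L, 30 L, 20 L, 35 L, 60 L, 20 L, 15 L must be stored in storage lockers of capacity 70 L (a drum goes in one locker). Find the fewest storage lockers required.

4

Total = 60 + 35 + 30 + 30 + 20 + 20 + 15 + 10 = 220 L.
Lower bound: ⌈220/70⌉ = 4 storage lockers.
A packing using 4 storage lockers:
  locker 1: 60 + 10 = 70
  locker 2: 35 + 30 = 65
  locker 3: 30 + 20 + 20 = 70
  locker 4: 15 = 15
This matches the lower bound, so 4 is optimal.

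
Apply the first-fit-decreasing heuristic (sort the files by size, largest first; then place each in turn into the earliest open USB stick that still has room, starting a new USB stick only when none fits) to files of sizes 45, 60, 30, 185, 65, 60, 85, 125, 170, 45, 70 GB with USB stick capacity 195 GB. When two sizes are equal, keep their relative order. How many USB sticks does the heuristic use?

5

Sorted descending: 185, 170, 125, 85, 70, 65, 60, 60, 45, 45, 30.
  185 → USB stick 1 (new)  [load 185/195]
  170 → USB stick 2 (new)  [load 170/195]
  125 → USB stick 3 (new)  [load 125/195]
  85 → USB stick 4 (new)  [load 85/195]
  70 → USB stick 3  [load 195/195]
  65 → USB stick 4  [load 150/195]
  60 → USB stick 5 (new)  [load 60/195]
  60 → USB stick 5  [load 120/195]
  45 → USB stick 4  [load 195/195]
  45 → USB stick 5  [load 165/195]
  30 → USB stick 5  [load 195/195]
5 USB sticks opened.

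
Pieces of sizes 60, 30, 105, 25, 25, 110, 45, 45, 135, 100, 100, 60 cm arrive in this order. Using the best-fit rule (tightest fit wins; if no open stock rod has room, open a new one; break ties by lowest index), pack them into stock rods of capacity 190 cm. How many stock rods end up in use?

6

  60 → stock rod 1 (new)  [load 60/190]
  30 → stock rod 1  [load 90/190]
  105 → stock rod 2 (new)  [load 105/190]
  25 → stock rod 2  [load 130/190]
  25 → stock rod 2  [load 155/190]
  110 → stock rod 3 (new)  [load 110/190]
  45 → stock rod 3  [load 155/190]
  45 → stock rod 1  [load 135/190]
  135 → stock rod 4 (new)  [load 135/190]
  100 → stock rod 5 (new)  [load 100/190]
  100 → stock rod 6 (new)  [load 100/190]
  60 → stock rod 5  [load 160/190]
6 stock rods opened.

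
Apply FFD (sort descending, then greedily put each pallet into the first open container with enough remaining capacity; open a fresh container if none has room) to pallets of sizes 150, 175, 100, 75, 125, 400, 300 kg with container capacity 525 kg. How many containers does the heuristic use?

Sorted descending: 400, 300, 175, 150, 125, 100, 75.
  400 → container 1 (new)  [load 400/525]
  300 → container 2 (new)  [load 300/525]
  175 → container 2  [load 475/525]
  150 → container 3 (new)  [load 150/525]
  125 → container 1  [load 525/525]
  100 → container 3  [load 250/525]
  75 → container 3  [load 325/525]
3 containers opened.

3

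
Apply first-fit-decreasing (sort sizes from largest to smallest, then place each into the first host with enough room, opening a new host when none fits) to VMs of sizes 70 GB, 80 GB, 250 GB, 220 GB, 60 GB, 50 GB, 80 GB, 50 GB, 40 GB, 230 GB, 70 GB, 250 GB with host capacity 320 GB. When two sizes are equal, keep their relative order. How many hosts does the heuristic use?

5

Sorted descending: 250, 250, 230, 220, 80, 80, 70, 70, 60, 50, 50, 40.
  250 → host 1 (new)  [load 250/320]
  250 → host 2 (new)  [load 250/320]
  230 → host 3 (new)  [load 230/320]
  220 → host 4 (new)  [load 220/320]
  80 → host 3  [load 310/320]
  80 → host 4  [load 300/320]
  70 → host 1  [load 320/320]
  70 → host 2  [load 320/320]
  60 → host 5 (new)  [load 60/320]
  50 → host 5  [load 110/320]
  50 → host 5  [load 160/320]
  40 → host 5  [load 200/320]
5 hosts opened.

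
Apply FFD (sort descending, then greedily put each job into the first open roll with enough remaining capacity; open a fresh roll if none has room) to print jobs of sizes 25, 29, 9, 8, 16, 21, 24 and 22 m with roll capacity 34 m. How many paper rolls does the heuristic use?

Sorted descending: 29, 25, 24, 22, 21, 16, 9, 8.
  29 → roll 1 (new)  [load 29/34]
  25 → roll 2 (new)  [load 25/34]
  24 → roll 3 (new)  [load 24/34]
  22 → roll 4 (new)  [load 22/34]
  21 → roll 5 (new)  [load 21/34]
  16 → roll 6 (new)  [load 16/34]
  9 → roll 2  [load 34/34]
  8 → roll 3  [load 32/34]
6 paper rolls opened.

6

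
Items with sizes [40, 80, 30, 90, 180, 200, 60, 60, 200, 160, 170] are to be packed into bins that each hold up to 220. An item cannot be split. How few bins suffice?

Total = 200 + 200 + 180 + 170 + 160 + 90 + 80 + 60 + 60 + 40 + 30 = 1270.
Lower bound: ⌈1270/220⌉ = 6 bins.
A packing using 7 bins:
  bin 1: 200 = 200
  bin 2: 200 = 200
  bin 3: 180 + 40 = 220
  bin 4: 170 + 30 = 200
  bin 5: 160 + 60 = 220
  bin 6: 90 + 80 = 170
  bin 7: 60 = 60
No arrangement into 6 bins stays within capacity, so 7 is optimal.

7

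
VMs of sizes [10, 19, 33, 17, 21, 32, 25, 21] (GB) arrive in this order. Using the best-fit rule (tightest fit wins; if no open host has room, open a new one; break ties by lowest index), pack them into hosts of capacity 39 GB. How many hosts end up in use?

6

  10 → host 1 (new)  [load 10/39]
  19 → host 1  [load 29/39]
  33 → host 2 (new)  [load 33/39]
  17 → host 3 (new)  [load 17/39]
  21 → host 3  [load 38/39]
  32 → host 4 (new)  [load 32/39]
  25 → host 5 (new)  [load 25/39]
  21 → host 6 (new)  [load 21/39]
6 hosts opened.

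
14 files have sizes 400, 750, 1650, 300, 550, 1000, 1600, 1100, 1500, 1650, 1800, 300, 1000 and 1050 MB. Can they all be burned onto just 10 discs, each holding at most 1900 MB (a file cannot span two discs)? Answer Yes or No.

Yes

A valid assignment using 9 discs:
  disc 1: 1800 = 1800
  disc 2: 1650 = 1650
  disc 3: 1650 = 1650
  disc 4: 1600 + 300 = 1900
  disc 5: 1500 + 400 = 1900
  disc 6: 1100 + 750 = 1850
  disc 7: 1050 + 550 + 300 = 1900
  disc 8: 1000 = 1000
  disc 9: 1000 = 1000
That uses only 9 ≤ 10, so 10 discs are enough.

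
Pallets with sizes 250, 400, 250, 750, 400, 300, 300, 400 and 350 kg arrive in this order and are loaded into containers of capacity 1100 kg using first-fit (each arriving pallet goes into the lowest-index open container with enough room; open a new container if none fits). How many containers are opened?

  250 → container 1 (new)  [load 250/1100]
  400 → container 1  [load 650/1100]
  250 → container 1  [load 900/1100]
  750 → container 2 (new)  [load 750/1100]
  400 → container 3 (new)  [load 400/1100]
  300 → container 2  [load 1050/1100]
  300 → container 3  [load 700/1100]
  400 → container 3  [load 1100/1100]
  350 → container 4 (new)  [load 350/1100]
4 containers opened.

4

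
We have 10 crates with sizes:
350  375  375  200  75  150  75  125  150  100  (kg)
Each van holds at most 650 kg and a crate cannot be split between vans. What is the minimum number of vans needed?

4

Total = 375 + 375 + 350 + 200 + 150 + 150 + 125 + 100 + 75 + 75 = 1975 kg.
Lower bound: ⌈1975/650⌉ = 4 vans.
A packing using 4 vans:
  van 1: 375 + 200 + 75 = 650
  van 2: 375 + 150 + 125 = 650
  van 3: 350 + 150 + 100 = 600
  van 4: 75 = 75
This matches the lower bound, so 4 is optimal.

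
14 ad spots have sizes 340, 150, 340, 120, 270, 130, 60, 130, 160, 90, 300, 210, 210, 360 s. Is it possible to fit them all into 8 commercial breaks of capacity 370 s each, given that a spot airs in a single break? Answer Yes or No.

No

Total = 2870 s; ⌈2870/370⌉ = 8.
The bound of 8 does not rule out 8, but exhaustive search shows no assignment into 8 commercial breaks of capacity 370 s exists — the minimum is 9.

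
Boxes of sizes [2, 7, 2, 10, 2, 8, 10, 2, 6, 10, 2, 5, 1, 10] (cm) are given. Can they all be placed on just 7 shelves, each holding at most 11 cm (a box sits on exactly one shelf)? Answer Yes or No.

Total = 77 cm; ⌈77/11⌉ = 7.
The bound of 7 does not rule out 7, but exhaustive search shows no assignment into 7 shelves of capacity 11 cm exists — the minimum is 8.

No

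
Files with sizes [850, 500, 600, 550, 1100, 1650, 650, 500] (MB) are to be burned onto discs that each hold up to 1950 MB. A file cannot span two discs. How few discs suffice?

Total = 1650 + 1100 + 850 + 650 + 600 + 550 + 500 + 500 = 6400 MB.
Lower bound: ⌈6400/1950⌉ = 4 discs.
A packing using 4 discs:
  disc 1: 1650 = 1650
  disc 2: 1100 + 850 = 1950
  disc 3: 650 + 600 + 550 = 1800
  disc 4: 500 + 500 = 1000
This matches the lower bound, so 4 is optimal.

4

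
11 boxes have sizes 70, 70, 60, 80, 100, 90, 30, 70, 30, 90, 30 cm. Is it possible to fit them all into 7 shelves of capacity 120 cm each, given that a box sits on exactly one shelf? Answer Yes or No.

Total = 720 cm; ⌈720/120⌉ = 6.
7 boxes each exceed half the capacity and cannot share a shelf, forcing at least 7 shelves.
The bound of 7 does not rule out 7, but exhaustive search shows no assignment into 7 shelves of capacity 120 cm exists — the minimum is 8.

No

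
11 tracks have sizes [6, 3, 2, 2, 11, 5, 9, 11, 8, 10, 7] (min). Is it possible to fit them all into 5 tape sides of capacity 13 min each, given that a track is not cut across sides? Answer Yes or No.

No

Total = 74 min; ⌈74/13⌉ = 6.
At least 6 tape sides are required, but only 5 are allowed.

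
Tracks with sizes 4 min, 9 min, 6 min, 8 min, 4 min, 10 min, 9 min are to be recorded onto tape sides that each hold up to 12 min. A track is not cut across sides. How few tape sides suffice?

Total = 10 + 9 + 9 + 8 + 6 + 4 + 4 = 50 min.
Lower bound: ⌈50/12⌉ = 5 tape sides.
A packing using 5 tape sides:
  side 1: 10 = 10
  side 2: 9 = 9
  side 3: 9 = 9
  side 4: 8 + 4 = 12
  side 5: 6 + 4 = 10
This matches the lower bound, so 5 is optimal.

5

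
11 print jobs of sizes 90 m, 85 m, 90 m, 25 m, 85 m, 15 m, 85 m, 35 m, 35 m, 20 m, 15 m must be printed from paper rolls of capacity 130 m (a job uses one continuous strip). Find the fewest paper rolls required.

Total = 90 + 90 + 85 + 85 + 85 + 35 + 35 + 25 + 20 + 15 + 15 = 580 m.
Lower bound: ⌈580/130⌉ = 5 paper rolls.
A packing using 5 paper rolls:
  roll 1: 90 + 35 = 125
  roll 2: 90 + 35 = 125
  roll 3: 85 + 25 + 20 = 130
  roll 4: 85 + 15 + 15 = 115
  roll 5: 85 = 85
This matches the lower bound, so 5 is optimal.

5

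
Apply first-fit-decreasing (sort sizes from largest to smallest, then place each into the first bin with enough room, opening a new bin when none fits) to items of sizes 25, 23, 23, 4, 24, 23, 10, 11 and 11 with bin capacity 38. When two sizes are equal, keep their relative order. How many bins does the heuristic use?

5

Sorted descending: 25, 24, 23, 23, 23, 11, 11, 10, 4.
  25 → bin 1 (new)  [load 25/38]
  24 → bin 2 (new)  [load 24/38]
  23 → bin 3 (new)  [load 23/38]
  23 → bin 4 (new)  [load 23/38]
  23 → bin 5 (new)  [load 23/38]
  11 → bin 1  [load 36/38]
  11 → bin 2  [load 35/38]
  10 → bin 3  [load 33/38]
  4 → bin 3  [load 37/38]
5 bins opened.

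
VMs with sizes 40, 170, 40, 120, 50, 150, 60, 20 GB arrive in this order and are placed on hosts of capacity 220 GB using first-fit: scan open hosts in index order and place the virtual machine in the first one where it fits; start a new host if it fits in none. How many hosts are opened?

4

  40 → host 1 (new)  [load 40/220]
  170 → host 1  [load 210/220]
  40 → host 2 (new)  [load 40/220]
  120 → host 2  [load 160/220]
  50 → host 2  [load 210/220]
  150 → host 3 (new)  [load 150/220]
  60 → host 3  [load 210/220]
  20 → host 4 (new)  [load 20/220]
4 hosts opened.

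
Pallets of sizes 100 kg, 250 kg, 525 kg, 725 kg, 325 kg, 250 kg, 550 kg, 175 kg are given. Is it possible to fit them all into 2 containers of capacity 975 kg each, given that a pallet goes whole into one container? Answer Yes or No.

No

Total = 2900 kg; ⌈2900/975⌉ = 3.
At least 3 containers are required, but only 2 are allowed.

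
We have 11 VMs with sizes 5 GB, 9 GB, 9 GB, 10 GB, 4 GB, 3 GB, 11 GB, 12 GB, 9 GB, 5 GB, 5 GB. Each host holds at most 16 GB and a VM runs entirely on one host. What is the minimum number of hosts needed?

6

Total = 12 + 11 + 10 + 9 + 9 + 9 + 5 + 5 + 5 + 4 + 3 = 82 GB.
Lower bound: ⌈82/16⌉ = 6 hosts.
A packing using 6 hosts:
  host 1: 12 + 4 = 16
  host 2: 11 + 5 = 16
  host 3: 10 + 5 = 15
  host 4: 9 + 5 = 14
  host 5: 9 + 3 = 12
  host 6: 9 = 9
This matches the lower bound, so 6 is optimal.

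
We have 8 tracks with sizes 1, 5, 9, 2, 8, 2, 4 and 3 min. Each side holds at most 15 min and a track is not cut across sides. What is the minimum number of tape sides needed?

Total = 9 + 8 + 5 + 4 + 3 + 2 + 2 + 1 = 34 min.
Lower bound: ⌈34/15⌉ = 3 tape sides.
A packing using 3 tape sides:
  side 1: 9 + 5 + 1 = 15
  side 2: 8 + 4 + 3 = 15
  side 3: 2 + 2 = 4
This matches the lower bound, so 3 is optimal.

3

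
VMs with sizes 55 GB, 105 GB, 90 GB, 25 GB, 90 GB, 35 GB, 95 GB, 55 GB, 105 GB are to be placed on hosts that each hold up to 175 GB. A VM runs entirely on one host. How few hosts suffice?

5

Total = 105 + 105 + 95 + 90 + 90 + 55 + 55 + 35 + 25 = 655 GB.
Lower bound: ⌈655/175⌉ = 4 hosts.
Also, 5 VMs each exceed 175/2 GB, and no two of those can share a host, so at least 5 hosts are needed.
A packing using 5 hosts:
  host 1: 105 + 55 = 160
  host 2: 105 + 55 = 160
  host 3: 95 + 35 + 25 = 155
  host 4: 90 = 90
  host 5: 90 = 90
This matches the lower bound, so 5 is optimal.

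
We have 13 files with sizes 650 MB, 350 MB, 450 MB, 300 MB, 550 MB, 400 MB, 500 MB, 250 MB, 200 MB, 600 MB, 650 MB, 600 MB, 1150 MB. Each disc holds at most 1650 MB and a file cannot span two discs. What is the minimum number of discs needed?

Total = 1150 + 650 + 650 + 600 + 600 + 550 + 500 + 450 + 400 + 350 + 300 + 250 + 200 = 6650 MB.
Lower bound: ⌈6650/1650⌉ = 5 discs.
A packing using 5 discs:
  disc 1: 1150 + 500 = 1650
  disc 2: 650 + 650 + 350 = 1650
  disc 3: 600 + 600 + 450 = 1650
  disc 4: 550 + 400 + 300 + 250 = 1500
  disc 5: 200 = 200
This matches the lower bound, so 5 is optimal.

5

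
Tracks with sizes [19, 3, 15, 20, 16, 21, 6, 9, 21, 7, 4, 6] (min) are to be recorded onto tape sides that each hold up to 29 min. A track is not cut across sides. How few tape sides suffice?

Total = 21 + 21 + 20 + 19 + 16 + 15 + 9 + 7 + 6 + 6 + 4 + 3 = 147 min.
Lower bound: ⌈147/29⌉ = 6 tape sides.
A packing using 6 tape sides:
  side 1: 21 + 7 = 28
  side 2: 21 + 6 = 27
  side 3: 20 + 9 = 29
  side 4: 19 + 6 + 4 = 29
  side 5: 16 + 3 = 19
  side 6: 15 = 15
This matches the lower bound, so 6 is optimal.

6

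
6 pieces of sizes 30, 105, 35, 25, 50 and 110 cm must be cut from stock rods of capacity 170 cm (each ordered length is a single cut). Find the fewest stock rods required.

3

Total = 110 + 105 + 50 + 35 + 30 + 25 = 355 cm.
Lower bound: ⌈355/170⌉ = 3 stock rods.
A packing using 3 stock rods:
  stock rod 1: 110 + 50 = 160
  stock rod 2: 105 + 35 + 30 = 170
  stock rod 3: 25 = 25
This matches the lower bound, so 3 is optimal.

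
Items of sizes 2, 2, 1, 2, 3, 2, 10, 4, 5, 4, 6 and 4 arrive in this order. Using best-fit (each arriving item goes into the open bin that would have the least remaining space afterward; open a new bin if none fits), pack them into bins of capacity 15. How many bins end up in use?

4

  2 → bin 1 (new)  [load 2/15]
  2 → bin 1  [load 4/15]
  1 → bin 1  [load 5/15]
  2 → bin 1  [load 7/15]
  3 → bin 1  [load 10/15]
  2 → bin 1  [load 12/15]
  10 → bin 2 (new)  [load 10/15]
  4 → bin 2  [load 14/15]
  5 → bin 3 (new)  [load 5/15]
  4 → bin 3  [load 9/15]
  6 → bin 3  [load 15/15]
  4 → bin 4 (new)  [load 4/15]
4 bins opened.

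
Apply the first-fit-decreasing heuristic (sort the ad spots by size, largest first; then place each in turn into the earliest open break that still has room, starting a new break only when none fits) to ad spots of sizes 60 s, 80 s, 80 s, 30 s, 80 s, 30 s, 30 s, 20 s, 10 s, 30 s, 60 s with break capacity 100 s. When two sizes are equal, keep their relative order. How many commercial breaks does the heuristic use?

Sorted descending: 80, 80, 80, 60, 60, 30, 30, 30, 30, 20, 10.
  80 → break 1 (new)  [load 80/100]
  80 → break 2 (new)  [load 80/100]
  80 → break 3 (new)  [load 80/100]
  60 → break 4 (new)  [load 60/100]
  60 → break 5 (new)  [load 60/100]
  30 → break 4  [load 90/100]
  30 → break 5  [load 90/100]
  30 → break 6 (new)  [load 30/100]
  30 → break 6  [load 60/100]
  20 → break 1  [load 100/100]
  10 → break 2  [load 90/100]
6 commercial breaks opened.

6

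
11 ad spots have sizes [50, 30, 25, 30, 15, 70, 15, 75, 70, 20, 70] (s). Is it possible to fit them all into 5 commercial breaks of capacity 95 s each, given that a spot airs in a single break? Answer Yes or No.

No

Total = 470 s; ⌈470/95⌉ = 5.
The bound of 5 does not rule out 5, but exhaustive search shows no assignment into 5 commercial breaks of capacity 95 s exists — the minimum is 6.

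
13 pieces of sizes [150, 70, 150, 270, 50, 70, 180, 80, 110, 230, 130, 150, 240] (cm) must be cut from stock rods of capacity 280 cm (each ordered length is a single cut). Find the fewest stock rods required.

8

Total = 270 + 240 + 230 + 180 + 150 + 150 + 150 + 130 + 110 + 80 + 70 + 70 + 50 = 1880 cm.
Lower bound: ⌈1880/280⌉ = 7 stock rods.
A packing using 8 stock rods:
  stock rod 1: 270 = 270
  stock rod 2: 240 = 240
  stock rod 3: 230 + 50 = 280
  stock rod 4: 180 + 80 = 260
  stock rod 5: 150 + 130 = 280
  stock rod 6: 150 + 110 = 260
  stock rod 7: 150 + 70 = 220
  stock rod 8: 70 = 70
No arrangement into 7 stock rods stays within capacity, so 8 is optimal.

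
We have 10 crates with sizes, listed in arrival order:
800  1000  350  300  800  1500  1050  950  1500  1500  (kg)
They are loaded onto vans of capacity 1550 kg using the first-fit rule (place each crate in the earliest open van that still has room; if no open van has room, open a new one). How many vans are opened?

8

  800 → van 1 (new)  [load 800/1550]
  1000 → van 2 (new)  [load 1000/1550]
  350 → van 1  [load 1150/1550]
  300 → van 1  [load 1450/1550]
  800 → van 3 (new)  [load 800/1550]
  1500 → van 4 (new)  [load 1500/1550]
  1050 → van 5 (new)  [load 1050/1550]
  950 → van 6 (new)  [load 950/1550]
  1500 → van 7 (new)  [load 1500/1550]
  1500 → van 8 (new)  [load 1500/1550]
8 vans opened.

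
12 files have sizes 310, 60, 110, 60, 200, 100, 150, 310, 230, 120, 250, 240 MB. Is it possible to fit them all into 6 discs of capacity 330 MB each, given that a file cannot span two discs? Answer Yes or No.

No

Total = 2140 MB; ⌈2140/330⌉ = 7.
At least 7 discs are required, but only 6 are allowed.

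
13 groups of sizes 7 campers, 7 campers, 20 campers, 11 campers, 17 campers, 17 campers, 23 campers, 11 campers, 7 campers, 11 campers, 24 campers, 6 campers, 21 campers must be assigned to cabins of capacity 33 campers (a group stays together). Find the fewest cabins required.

Total = 24 + 23 + 21 + 20 + 17 + 17 + 11 + 11 + 11 + 7 + 7 + 7 + 6 = 182 campers.
Lower bound: ⌈182/33⌉ = 6 cabins.
A packing using 6 cabins:
  cabin 1: 24 + 7 = 31
  cabin 2: 23 + 7 = 30
  cabin 3: 21 + 11 = 32
  cabin 4: 20 + 11 = 31
  cabin 5: 17 + 11 = 28
  cabin 6: 17 + 7 + 6 = 30
This matches the lower bound, so 6 is optimal.

6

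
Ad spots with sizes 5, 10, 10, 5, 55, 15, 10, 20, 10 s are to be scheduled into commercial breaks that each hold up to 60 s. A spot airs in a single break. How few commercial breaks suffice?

Total = 55 + 20 + 15 + 10 + 10 + 10 + 10 + 5 + 5 = 140 s.
Lower bound: ⌈140/60⌉ = 3 commercial breaks.
A packing using 3 commercial breaks:
  break 1: 55 + 5 = 60
  break 2: 20 + 15 + 10 + 10 + 5 = 60
  break 3: 10 + 10 = 20
This matches the lower bound, so 3 is optimal.

3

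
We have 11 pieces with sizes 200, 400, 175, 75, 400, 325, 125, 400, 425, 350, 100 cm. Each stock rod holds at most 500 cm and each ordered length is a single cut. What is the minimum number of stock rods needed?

Total = 425 + 400 + 400 + 400 + 350 + 325 + 200 + 175 + 125 + 100 + 75 = 2975 cm.
Lower bound: ⌈2975/500⌉ = 6 stock rods.
A packing using 7 stock rods:
  stock rod 1: 425 + 75 = 500
  stock rod 2: 400 + 100 = 500
  stock rod 3: 400 = 400
  stock rod 4: 400 = 400
  stock rod 5: 350 + 125 = 475
  stock rod 6: 325 + 175 = 500
  stock rod 7: 200 = 200
No arrangement into 6 stock rods stays within capacity, so 7 is optimal.

7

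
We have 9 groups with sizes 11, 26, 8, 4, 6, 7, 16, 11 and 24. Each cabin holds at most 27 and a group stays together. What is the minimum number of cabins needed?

Total = 26 + 24 + 16 + 11 + 11 + 8 + 7 + 6 + 4 = 113.
Lower bound: ⌈113/27⌉ = 5 cabins.
A packing using 5 cabins:
  cabin 1: 26 = 26
  cabin 2: 24 = 24
  cabin 3: 16 + 11 = 27
  cabin 4: 11 + 8 + 7 = 26
  cabin 5: 6 + 4 = 10
This matches the lower bound, so 5 is optimal.

5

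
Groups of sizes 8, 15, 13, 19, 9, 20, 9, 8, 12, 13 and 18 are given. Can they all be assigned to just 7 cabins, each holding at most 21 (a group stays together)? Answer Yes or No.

Total = 144; ⌈144/21⌉ = 7.
The bound of 7 does not rule out 7, but exhaustive search shows no assignment into 7 cabins of capacity 21 exists — the minimum is 8.

No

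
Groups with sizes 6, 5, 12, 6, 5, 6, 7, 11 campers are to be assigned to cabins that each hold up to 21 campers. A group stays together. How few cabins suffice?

3

Total = 12 + 11 + 7 + 6 + 6 + 6 + 5 + 5 = 58 campers.
Lower bound: ⌈58/21⌉ = 3 cabins.
A packing using 3 cabins:
  cabin 1: 12 + 7 = 19
  cabin 2: 11 + 5 + 5 = 21
  cabin 3: 6 + 6 + 6 = 18
This matches the lower bound, so 3 is optimal.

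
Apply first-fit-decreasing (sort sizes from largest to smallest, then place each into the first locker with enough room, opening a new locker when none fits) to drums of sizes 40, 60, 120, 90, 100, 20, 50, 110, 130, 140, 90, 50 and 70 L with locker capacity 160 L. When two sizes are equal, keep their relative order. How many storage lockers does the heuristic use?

7

Sorted descending: 140, 130, 120, 110, 100, 90, 90, 70, 60, 50, 50, 40, 20.
  140 → locker 1 (new)  [load 140/160]
  130 → locker 2 (new)  [load 130/160]
  120 → locker 3 (new)  [load 120/160]
  110 → locker 4 (new)  [load 110/160]
  100 → locker 5 (new)  [load 100/160]
  90 → locker 6 (new)  [load 90/160]
  90 → locker 7 (new)  [load 90/160]
  70 → locker 6  [load 160/160]
  60 → locker 5  [load 160/160]
  50 → locker 4  [load 160/160]
  50 → locker 7  [load 140/160]
  40 → locker 3  [load 160/160]
  20 → locker 1  [load 160/160]
7 storage lockers opened.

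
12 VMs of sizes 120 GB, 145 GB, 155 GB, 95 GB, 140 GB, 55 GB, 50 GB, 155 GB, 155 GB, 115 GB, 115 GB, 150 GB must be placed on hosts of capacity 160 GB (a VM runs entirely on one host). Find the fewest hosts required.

11

Total = 155 + 155 + 155 + 150 + 145 + 140 + 120 + 115 + 115 + 95 + 55 + 50 = 1450 GB.
Lower bound: ⌈1450/160⌉ = 10 hosts.
A packing using 11 hosts:
  host 1: 155 = 155
  host 2: 155 = 155
  host 3: 155 = 155
  host 4: 150 = 150
  host 5: 145 = 145
  host 6: 140 = 140
  host 7: 120 = 120
  host 8: 115 = 115
  host 9: 115 = 115
  host 10: 95 + 55 = 150
  host 11: 50 = 50
No arrangement into 10 hosts stays within capacity, so 11 is optimal.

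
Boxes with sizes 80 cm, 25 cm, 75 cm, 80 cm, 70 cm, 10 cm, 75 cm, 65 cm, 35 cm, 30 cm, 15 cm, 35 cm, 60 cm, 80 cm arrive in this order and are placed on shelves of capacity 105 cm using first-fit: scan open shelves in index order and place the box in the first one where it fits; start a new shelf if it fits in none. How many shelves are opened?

8

  80 → shelf 1 (new)  [load 80/105]
  25 → shelf 1  [load 105/105]
  75 → shelf 2 (new)  [load 75/105]
  80 → shelf 3 (new)  [load 80/105]
  70 → shelf 4 (new)  [load 70/105]
  10 → shelf 2  [load 85/105]
  75 → shelf 5 (new)  [load 75/105]
  65 → shelf 6 (new)  [load 65/105]
  35 → shelf 4  [load 105/105]
  30 → shelf 5  [load 105/105]
  15 → shelf 2  [load 100/105]
  35 → shelf 6  [load 100/105]
  60 → shelf 7 (new)  [load 60/105]
  80 → shelf 8 (new)  [load 80/105]
8 shelves opened.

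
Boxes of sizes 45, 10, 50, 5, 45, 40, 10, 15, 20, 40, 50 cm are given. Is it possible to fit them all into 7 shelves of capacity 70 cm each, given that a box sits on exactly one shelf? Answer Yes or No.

A valid assignment using 6 shelves:
  shelf 1: 50 + 20 = 70
  shelf 2: 50 + 15 + 5 = 70
  shelf 3: 45 + 10 + 10 = 65
  shelf 4: 45 = 45
  shelf 5: 40 = 40
  shelf 6: 40 = 40
That uses only 6 ≤ 7, so 7 shelves are enough.

Yes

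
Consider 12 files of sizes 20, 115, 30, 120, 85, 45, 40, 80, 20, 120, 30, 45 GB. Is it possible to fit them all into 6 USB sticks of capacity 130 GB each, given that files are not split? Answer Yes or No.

Total = 750 GB; ⌈750/130⌉ = 6.
The bound of 6 does not rule out 6, but exhaustive search shows no assignment into 6 USB sticks of capacity 130 GB exists — the minimum is 7.

No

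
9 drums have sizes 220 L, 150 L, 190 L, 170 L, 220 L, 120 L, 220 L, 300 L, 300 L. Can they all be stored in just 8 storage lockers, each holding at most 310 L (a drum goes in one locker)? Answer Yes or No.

A valid assignment using 8 storage lockers:
  locker 1: 300 = 300
  locker 2: 300 = 300
  locker 3: 220 = 220
  locker 4: 220 = 220
  locker 5: 220 = 220
  locker 6: 190 + 120 = 310
  locker 7: 170 = 170
  locker 8: 150 = 150
Every load is within 310 L, so 8 storage lockers suffice.

Yes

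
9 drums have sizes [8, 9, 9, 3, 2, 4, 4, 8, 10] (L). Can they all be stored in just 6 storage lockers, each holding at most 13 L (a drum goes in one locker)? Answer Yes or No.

A valid assignment using 5 storage lockers:
  locker 1: 10 + 3 = 13
  locker 2: 9 + 4 = 13
  locker 3: 9 + 4 = 13
  locker 4: 8 + 2 = 10
  locker 5: 8 = 8
That uses only 5 ≤ 6, so 6 storage lockers are enough.

Yes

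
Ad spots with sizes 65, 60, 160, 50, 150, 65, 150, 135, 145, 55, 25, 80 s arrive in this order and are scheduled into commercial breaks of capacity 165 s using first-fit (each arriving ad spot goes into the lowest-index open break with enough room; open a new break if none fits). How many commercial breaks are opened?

  65 → break 1 (new)  [load 65/165]
  60 → break 1  [load 125/165]
  160 → break 2 (new)  [load 160/165]
  50 → break 3 (new)  [load 50/165]
  150 → break 4 (new)  [load 150/165]
  65 → break 3  [load 115/165]
  150 → break 5 (new)  [load 150/165]
  135 → break 6 (new)  [load 135/165]
  145 → break 7 (new)  [load 145/165]
  55 → break 8 (new)  [load 55/165]
  25 → break 1  [load 150/165]
  80 → break 8  [load 135/165]
8 commercial breaks opened.

8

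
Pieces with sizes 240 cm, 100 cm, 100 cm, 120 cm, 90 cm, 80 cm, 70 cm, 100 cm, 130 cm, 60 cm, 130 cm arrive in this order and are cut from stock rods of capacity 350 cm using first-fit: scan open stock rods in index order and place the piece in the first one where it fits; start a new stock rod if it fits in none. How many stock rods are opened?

  240 → stock rod 1 (new)  [load 240/350]
  100 → stock rod 1  [load 340/350]
  100 → stock rod 2 (new)  [load 100/350]
  120 → stock rod 2  [load 220/350]
  90 → stock rod 2  [load 310/350]
  80 → stock rod 3 (new)  [load 80/350]
  70 → stock rod 3  [load 150/350]
  100 → stock rod 3  [load 250/350]
  130 → stock rod 4 (new)  [load 130/350]
  60 → stock rod 3  [load 310/350]
  130 → stock rod 4  [load 260/350]
4 stock rods opened.

4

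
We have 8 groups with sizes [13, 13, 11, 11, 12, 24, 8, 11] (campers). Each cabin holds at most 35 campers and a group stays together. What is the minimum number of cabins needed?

3

Total = 24 + 13 + 13 + 12 + 11 + 11 + 11 + 8 = 103 campers.
Lower bound: ⌈103/35⌉ = 3 cabins.
A packing using 3 cabins:
  cabin 1: 24 + 11 = 35
  cabin 2: 13 + 13 + 8 = 34
  cabin 3: 12 + 11 + 11 = 34
This matches the lower bound, so 3 is optimal.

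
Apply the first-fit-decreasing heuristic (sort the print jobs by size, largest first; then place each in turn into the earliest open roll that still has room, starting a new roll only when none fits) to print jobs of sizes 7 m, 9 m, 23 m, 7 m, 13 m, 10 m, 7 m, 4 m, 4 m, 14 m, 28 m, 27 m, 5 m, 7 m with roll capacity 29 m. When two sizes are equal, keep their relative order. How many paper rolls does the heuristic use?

6

Sorted descending: 28, 27, 23, 14, 13, 10, 9, 7, 7, 7, 7, 5, 4, 4.
  28 → roll 1 (new)  [load 28/29]
  27 → roll 2 (new)  [load 27/29]
  23 → roll 3 (new)  [load 23/29]
  14 → roll 4 (new)  [load 14/29]
  13 → roll 4  [load 27/29]
  10 → roll 5 (new)  [load 10/29]
  9 → roll 5  [load 19/29]
  7 → roll 5  [load 26/29]
  7 → roll 6 (new)  [load 7/29]
  7 → roll 6  [load 14/29]
  7 → roll 6  [load 21/29]
  5 → roll 3  [load 28/29]
  4 → roll 6  [load 25/29]
  4 → roll 6  [load 29/29]
6 paper rolls opened.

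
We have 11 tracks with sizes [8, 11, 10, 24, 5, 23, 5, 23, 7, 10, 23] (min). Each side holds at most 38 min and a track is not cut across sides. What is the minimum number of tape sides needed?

Total = 24 + 23 + 23 + 23 + 11 + 10 + 10 + 8 + 7 + 5 + 5 = 149 min.
Lower bound: ⌈149/38⌉ = 4 tape sides.
A packing using 4 tape sides:
  side 1: 24 + 11 = 35
  side 2: 23 + 10 + 5 = 38
  side 3: 23 + 10 + 5 = 38
  side 4: 23 + 8 + 7 = 38
This matches the lower bound, so 4 is optimal.

4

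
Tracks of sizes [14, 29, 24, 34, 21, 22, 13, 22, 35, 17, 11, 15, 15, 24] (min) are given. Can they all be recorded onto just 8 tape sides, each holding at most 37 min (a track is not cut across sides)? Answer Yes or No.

No

Total = 296 min; ⌈296/37⌉ = 8.
The bound of 8 does not rule out 8, but exhaustive search shows no assignment into 8 tape sides of capacity 37 min exists — the minimum is 9.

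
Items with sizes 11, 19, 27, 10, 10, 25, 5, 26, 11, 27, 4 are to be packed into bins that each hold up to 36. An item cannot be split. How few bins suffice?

Total = 27 + 27 + 26 + 25 + 19 + 11 + 11 + 10 + 10 + 5 + 4 = 175.
Lower bound: ⌈175/36⌉ = 5 bins.
A packing using 6 bins:
  bin 1: 27 + 5 + 4 = 36
  bin 2: 27 = 27
  bin 3: 26 + 10 = 36
  bin 4: 25 + 11 = 36
  bin 5: 19 + 11 = 30
  bin 6: 10 = 10
No arrangement into 5 bins stays within capacity, so 6 is optimal.

6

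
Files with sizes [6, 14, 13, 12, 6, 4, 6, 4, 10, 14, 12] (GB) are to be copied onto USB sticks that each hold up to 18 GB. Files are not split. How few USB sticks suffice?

Total = 14 + 14 + 13 + 12 + 12 + 10 + 6 + 6 + 6 + 4 + 4 = 101 GB.
Lower bound: ⌈101/18⌉ = 6 USB sticks.
A packing using 6 USB sticks:
  USB stick 1: 14 + 4 = 18
  USB stick 2: 14 + 4 = 18
  USB stick 3: 13 = 13
  USB stick 4: 12 + 6 = 18
  USB stick 5: 12 + 6 = 18
  USB stick 6: 10 + 6 = 16
This matches the lower bound, so 6 is optimal.

6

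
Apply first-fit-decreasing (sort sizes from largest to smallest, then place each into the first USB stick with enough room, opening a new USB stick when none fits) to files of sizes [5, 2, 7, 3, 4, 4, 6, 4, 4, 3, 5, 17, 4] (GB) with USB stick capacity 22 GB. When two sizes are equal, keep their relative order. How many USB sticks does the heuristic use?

Sorted descending: 17, 7, 6, 5, 5, 4, 4, 4, 4, 4, 3, 3, 2.
  17 → USB stick 1 (new)  [load 17/22]
  7 → USB stick 2 (new)  [load 7/22]
  6 → USB stick 2  [load 13/22]
  5 → USB stick 1  [load 22/22]
  5 → USB stick 2  [load 18/22]
  4 → USB stick 2  [load 22/22]
  4 → USB stick 3 (new)  [load 4/22]
  4 → USB stick 3  [load 8/22]
  4 → USB stick 3  [load 12/22]
  4 → USB stick 3  [load 16/22]
  3 → USB stick 3  [load 19/22]
  3 → USB stick 3  [load 22/22]
  2 → USB stick 4 (new)  [load 2/22]
4 USB sticks opened.

4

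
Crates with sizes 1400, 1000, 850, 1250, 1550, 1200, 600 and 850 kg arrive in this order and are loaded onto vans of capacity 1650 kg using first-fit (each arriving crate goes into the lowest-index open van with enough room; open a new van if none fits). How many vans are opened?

  1400 → van 1 (new)  [load 1400/1650]
  1000 → van 2 (new)  [load 1000/1650]
  850 → van 3 (new)  [load 850/1650]
  1250 → van 4 (new)  [load 1250/1650]
  1550 → van 5 (new)  [load 1550/1650]
  1200 → van 6 (new)  [load 1200/1650]
  600 → van 2  [load 1600/1650]
  850 → van 7 (new)  [load 850/1650]
7 vans opened.

7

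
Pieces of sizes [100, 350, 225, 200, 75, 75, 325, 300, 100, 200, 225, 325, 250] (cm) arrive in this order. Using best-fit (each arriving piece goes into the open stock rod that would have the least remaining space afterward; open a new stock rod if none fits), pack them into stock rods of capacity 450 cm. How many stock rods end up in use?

7

  100 → stock rod 1 (new)  [load 100/450]
  350 → stock rod 1  [load 450/450]
  225 → stock rod 2 (new)  [load 225/450]
  200 → stock rod 2  [load 425/450]
  75 → stock rod 3 (new)  [load 75/450]
  75 → stock rod 3  [load 150/450]
  325 → stock rod 4 (new)  [load 325/450]
  300 → stock rod 3  [load 450/450]
  100 → stock rod 4  [load 425/450]
  200 → stock rod 5 (new)  [load 200/450]
  225 → stock rod 5  [load 425/450]
  325 → stock rod 6 (new)  [load 325/450]
  250 → stock rod 7 (new)  [load 250/450]
7 stock rods opened.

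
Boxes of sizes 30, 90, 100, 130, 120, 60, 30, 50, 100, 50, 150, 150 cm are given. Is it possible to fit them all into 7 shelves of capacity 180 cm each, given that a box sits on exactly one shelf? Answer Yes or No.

Yes

A valid assignment using 7 shelves:
  shelf 1: 150 + 30 = 180
  shelf 2: 150 + 30 = 180
  shelf 3: 130 + 50 = 180
  shelf 4: 120 + 60 = 180
  shelf 5: 100 + 50 = 150
  shelf 6: 100 = 100
  shelf 7: 90 = 90
Every load is within 180 cm, so 7 shelves suffice.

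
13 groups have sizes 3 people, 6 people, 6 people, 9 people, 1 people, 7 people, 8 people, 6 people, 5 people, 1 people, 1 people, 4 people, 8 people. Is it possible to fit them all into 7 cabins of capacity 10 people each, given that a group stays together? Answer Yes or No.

Total = 65 people; ⌈65/10⌉ = 7.
The bound of 7 does not rule out 7, but exhaustive search shows no assignment into 7 cabins of capacity 10 people exists — the minimum is 8.

No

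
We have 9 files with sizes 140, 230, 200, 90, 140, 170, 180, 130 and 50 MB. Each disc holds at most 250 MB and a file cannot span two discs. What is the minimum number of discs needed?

7

Total = 230 + 200 + 180 + 170 + 140 + 140 + 130 + 90 + 50 = 1330 MB.
Lower bound: ⌈1330/250⌉ = 6 discs.
Also, 7 files each exceed 125 MB, and no two of those can share a disc, so at least 7 discs are needed.
A packing using 7 discs:
  disc 1: 230 = 230
  disc 2: 200 + 50 = 250
  disc 3: 180 = 180
  disc 4: 170 = 170
  disc 5: 140 + 90 = 230
  disc 6: 140 = 140
  disc 7: 130 = 130
This matches the lower bound, so 7 is optimal.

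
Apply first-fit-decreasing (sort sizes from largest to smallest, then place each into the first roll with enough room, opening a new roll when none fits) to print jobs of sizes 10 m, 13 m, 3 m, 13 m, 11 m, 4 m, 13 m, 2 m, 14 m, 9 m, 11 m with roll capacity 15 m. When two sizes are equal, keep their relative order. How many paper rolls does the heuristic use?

Sorted descending: 14, 13, 13, 13, 11, 11, 10, 9, 4, 3, 2.
  14 → roll 1 (new)  [load 14/15]
  13 → roll 2 (new)  [load 13/15]
  13 → roll 3 (new)  [load 13/15]
  13 → roll 4 (new)  [load 13/15]
  11 → roll 5 (new)  [load 11/15]
  11 → roll 6 (new)  [load 11/15]
  10 → roll 7 (new)  [load 10/15]
  9 → roll 8 (new)  [load 9/15]
  4 → roll 5  [load 15/15]
  3 → roll 6  [load 14/15]
  2 → roll 2  [load 15/15]
8 paper rolls opened.

8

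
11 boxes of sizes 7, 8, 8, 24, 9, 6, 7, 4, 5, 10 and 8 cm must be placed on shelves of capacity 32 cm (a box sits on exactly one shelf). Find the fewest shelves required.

Total = 24 + 10 + 9 + 8 + 8 + 8 + 7 + 7 + 6 + 5 + 4 = 96 cm.
Lower bound: ⌈96/32⌉ = 3 shelves.
A packing using 3 shelves:
  shelf 1: 24 + 8 = 32
  shelf 2: 10 + 9 + 8 + 5 = 32
  shelf 3: 8 + 7 + 7 + 6 + 4 = 32
This matches the lower bound, so 3 is optimal.

3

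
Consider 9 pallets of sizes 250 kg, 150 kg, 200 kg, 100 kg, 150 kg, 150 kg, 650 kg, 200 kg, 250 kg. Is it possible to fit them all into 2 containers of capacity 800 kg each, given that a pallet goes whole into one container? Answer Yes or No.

No

Total = 2100 kg; ⌈2100/800⌉ = 3.
At least 3 containers are required, but only 2 are allowed.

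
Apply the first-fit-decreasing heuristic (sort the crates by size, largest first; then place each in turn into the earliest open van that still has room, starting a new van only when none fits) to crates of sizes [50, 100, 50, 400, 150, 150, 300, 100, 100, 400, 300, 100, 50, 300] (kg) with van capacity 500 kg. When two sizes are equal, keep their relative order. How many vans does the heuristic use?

Sorted descending: 400, 400, 300, 300, 300, 150, 150, 100, 100, 100, 100, 50, 50, 50.
  400 → van 1 (new)  [load 400/500]
  400 → van 2 (new)  [load 400/500]
  300 → van 3 (new)  [load 300/500]
  300 → van 4 (new)  [load 300/500]
  300 → van 5 (new)  [load 300/500]
  150 → van 3  [load 450/500]
  150 → van 4  [load 450/500]
  100 → van 1  [load 500/500]
  100 → van 2  [load 500/500]
  100 → van 5  [load 400/500]
  100 → van 5  [load 500/500]
  50 → van 3  [load 500/500]
  50 → van 4  [load 500/500]
  50 → van 6 (new)  [load 50/500]
6 vans opened.

6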